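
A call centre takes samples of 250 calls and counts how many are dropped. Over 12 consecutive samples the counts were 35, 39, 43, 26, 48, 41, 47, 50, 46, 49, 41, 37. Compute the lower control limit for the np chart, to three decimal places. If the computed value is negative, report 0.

p̄ = Σdᵢ / (k·n) = 502 / (12 × 250) = 0.16733
LCL = np̄ − 3·√(np̄(1−p̄)) = 41.8333 − 3 × 5.9020 = 24.1274

24.127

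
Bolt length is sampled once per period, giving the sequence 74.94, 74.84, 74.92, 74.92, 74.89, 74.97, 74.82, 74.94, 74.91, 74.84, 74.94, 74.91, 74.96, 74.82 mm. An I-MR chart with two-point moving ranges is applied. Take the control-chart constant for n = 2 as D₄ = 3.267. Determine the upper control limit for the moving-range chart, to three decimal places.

Moving ranges: 0.10, 0.08, 0.00, 0.03, 0.08, 0.15, 0.12, 0.03, 0.07, 0.10, 0.03, 0.05, 0.14; M̄R̄ = 0.9800 / 13 = 0.0754
UCL_MR = D₄·M̄R̄ = 3.267 × 0.0754 = 0.2463

0.246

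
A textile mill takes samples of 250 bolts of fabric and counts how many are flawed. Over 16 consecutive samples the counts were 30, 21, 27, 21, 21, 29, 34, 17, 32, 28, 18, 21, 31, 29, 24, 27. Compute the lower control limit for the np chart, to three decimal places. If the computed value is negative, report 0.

11.238

p̄ = Σdᵢ / (k·n) = 410 / (16 × 250) = 0.10250
LCL = np̄ − 3·√(np̄(1−p̄)) = 25.6250 − 3 × 4.7957 = 11.2380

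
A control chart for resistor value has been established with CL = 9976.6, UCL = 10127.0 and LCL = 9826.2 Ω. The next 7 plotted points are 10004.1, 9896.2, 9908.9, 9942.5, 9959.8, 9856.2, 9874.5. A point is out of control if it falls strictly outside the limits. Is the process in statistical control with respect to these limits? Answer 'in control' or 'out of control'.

in control

All 7 points lie within [9826.2, 10127.0].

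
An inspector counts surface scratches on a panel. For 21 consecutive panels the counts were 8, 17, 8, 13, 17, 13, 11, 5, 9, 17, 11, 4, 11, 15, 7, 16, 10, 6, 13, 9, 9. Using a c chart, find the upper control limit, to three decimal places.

c̄ = (8 + 17 + 8 + 13 + 17 + 13 + 11 + 5 + 9 + 17 + 11 + 4 + 11 + 15 + 7 + 16 + 10 + 6 + 13 + 9 + 9) / 21 = 229 / 21 = 10.9048
UCL = c̄ + 3√c̄ = 10.9048 + 3 × √10.9048 = 10.9048 + 3 × 3.3022 = 20.8115

20.811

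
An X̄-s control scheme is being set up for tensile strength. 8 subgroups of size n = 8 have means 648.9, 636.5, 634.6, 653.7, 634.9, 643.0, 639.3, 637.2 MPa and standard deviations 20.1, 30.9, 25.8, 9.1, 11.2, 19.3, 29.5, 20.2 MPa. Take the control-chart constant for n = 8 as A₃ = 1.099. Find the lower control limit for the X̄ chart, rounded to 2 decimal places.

618.19

X̄̄ = (648.9 + 636.5 + 634.6 + 653.7 + 634.9 + 643.0 + 639.3 + 637.2) / 8 = 641.0125
s̄ = (20.1 + 30.9 + 25.8 + 9.1 + 11.2 + 19.3 + 29.5 + 20.2) / 8 = 20.7625
LCL = X̄̄ − A₃·s̄ = 641.0125 − 1.099 × 20.7625 = 618.1945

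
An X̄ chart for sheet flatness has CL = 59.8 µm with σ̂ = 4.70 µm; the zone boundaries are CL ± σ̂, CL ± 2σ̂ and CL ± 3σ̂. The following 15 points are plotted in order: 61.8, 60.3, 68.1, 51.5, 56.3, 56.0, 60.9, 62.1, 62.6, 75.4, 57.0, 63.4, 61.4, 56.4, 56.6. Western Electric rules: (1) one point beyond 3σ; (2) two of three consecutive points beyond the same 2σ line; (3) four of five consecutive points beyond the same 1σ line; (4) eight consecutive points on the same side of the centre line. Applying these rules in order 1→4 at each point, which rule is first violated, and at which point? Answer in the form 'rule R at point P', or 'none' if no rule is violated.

Zone of each point (C = within 1σ̂, B = 1σ̂–2σ̂, A = 2σ̂–3σ̂, * = beyond 3σ̂; sign = side of CL): 1:+C, 2:+C, 3:+B, 4:-B, 5:-C, 6:-C, 7:+C, 8:+C, 9:+C, 10:+*, 11:-C, 12:+C, 13:+C, 14:-C, 15:-C
Rule 1 (one point beyond the 3σ limits) is satisfied at point 10.

rule 1 at point 10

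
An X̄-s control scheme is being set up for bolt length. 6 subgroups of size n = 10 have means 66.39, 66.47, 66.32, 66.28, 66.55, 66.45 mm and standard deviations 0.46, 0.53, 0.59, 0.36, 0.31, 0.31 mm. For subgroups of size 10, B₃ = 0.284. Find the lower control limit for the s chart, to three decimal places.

0.121

s̄ = (0.46 + 0.53 + 0.59 + 0.36 + 0.31 + 0.31) / 6 = 0.4267
LCL_s = B₃·s̄ = 0.284 × 0.4267 = 0.1212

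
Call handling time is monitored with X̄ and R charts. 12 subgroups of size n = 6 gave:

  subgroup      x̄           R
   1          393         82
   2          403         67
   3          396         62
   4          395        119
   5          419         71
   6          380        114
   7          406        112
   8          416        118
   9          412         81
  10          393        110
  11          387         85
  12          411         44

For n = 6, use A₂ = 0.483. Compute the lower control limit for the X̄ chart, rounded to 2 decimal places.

X̄̄ = (393 + 403 + 396 + 395 + 419 + 380 + 406 + 416 + 412 + 393 + 387 + 411) / 12 = 4811.0000 / 12 = 400.9167
R̄ = (82 + 67 + 62 + 119 + 71 + 114 + 112 + 118 + 81 + 110 + 85 + 44) / 12 = 1065.0000 / 12 = 88.7500
LCL = X̄̄ − A₂·R̄ = 400.9167 − 0.483 × 88.7500 = 358.0504

358.05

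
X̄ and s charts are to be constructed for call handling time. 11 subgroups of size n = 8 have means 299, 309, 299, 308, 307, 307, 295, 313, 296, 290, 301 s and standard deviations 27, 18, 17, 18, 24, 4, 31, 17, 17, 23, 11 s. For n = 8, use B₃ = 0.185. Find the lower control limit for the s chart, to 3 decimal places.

s̄ = (27 + 18 + 17 + 18 + 24 + 4 + 31 + 17 + 17 + 23 + 11) / 11 = 18.8182
LCL_s = B₃·s̄ = 0.185 × 18.8182 = 3.4814

3.481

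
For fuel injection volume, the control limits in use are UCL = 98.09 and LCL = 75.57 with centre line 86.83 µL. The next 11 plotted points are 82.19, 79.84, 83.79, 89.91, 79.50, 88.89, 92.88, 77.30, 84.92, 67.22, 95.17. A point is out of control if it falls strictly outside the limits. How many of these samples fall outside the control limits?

1

Compare each point to [75.57, 98.09]: sample 10 = 67.22 < LCL.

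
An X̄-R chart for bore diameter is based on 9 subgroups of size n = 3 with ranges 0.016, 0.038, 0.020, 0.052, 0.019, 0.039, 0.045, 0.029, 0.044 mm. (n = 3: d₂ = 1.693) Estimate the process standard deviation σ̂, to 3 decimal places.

R̄ = (0.016 + 0.038 + 0.020 + 0.052 + 0.019 + 0.039 + 0.045 + 0.029 + 0.044) / 9 = 0.0336
σ̂ = R̄ / d₂ = 0.0336 / 1.693 = 0.0198

0.020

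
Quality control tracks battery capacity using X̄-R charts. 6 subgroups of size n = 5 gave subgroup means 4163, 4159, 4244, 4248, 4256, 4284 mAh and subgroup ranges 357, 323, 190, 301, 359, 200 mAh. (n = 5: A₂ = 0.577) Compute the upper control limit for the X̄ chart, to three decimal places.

X̄̄ = (4163 + 4159 + 4244 + 4248 + 4256 + 4284) / 6 = 25354.0000 / 6 = 4225.6667
R̄ = (357 + 323 + 190 + 301 + 359 + 200) / 6 = 1730.0000 / 6 = 288.3333
UCL = X̄̄ + A₂·R̄ = 4225.6667 + 0.577 × 288.3333 = 4392.0350

4392.035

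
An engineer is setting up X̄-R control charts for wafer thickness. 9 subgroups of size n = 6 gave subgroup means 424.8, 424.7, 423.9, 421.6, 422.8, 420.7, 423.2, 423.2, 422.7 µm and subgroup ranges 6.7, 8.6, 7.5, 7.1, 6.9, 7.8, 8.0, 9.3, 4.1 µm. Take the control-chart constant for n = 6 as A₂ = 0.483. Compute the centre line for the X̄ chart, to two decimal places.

X̄̄ = (424.8 + 424.7 + 423.9 + 421.6 + 422.8 + 420.7 + 423.2 + 423.2 + 422.7) / 9 = 3807.6000 / 9 = 423.0667
CL = X̄̄ = 423.0667

423.07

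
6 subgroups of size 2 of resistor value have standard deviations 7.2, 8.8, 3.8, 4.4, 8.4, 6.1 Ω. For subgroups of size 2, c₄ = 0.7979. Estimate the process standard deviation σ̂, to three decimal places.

s̄ = (7.2 + 8.8 + 3.8 + 4.4 + 8.4 + 6.1) / 6 = 6.4500
σ̂ = s̄ / c₄ = 6.4500 / 0.7979 = 8.0837

8.084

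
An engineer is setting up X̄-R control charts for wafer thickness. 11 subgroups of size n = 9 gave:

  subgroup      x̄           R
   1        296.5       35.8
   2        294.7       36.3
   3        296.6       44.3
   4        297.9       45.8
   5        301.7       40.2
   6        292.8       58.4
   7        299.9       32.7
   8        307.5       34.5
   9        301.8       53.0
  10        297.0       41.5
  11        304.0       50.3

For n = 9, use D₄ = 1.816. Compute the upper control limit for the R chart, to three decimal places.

78.055

R̄ = (35.8 + 36.3 + 44.3 + 45.8 + 40.2 + 58.4 + 32.7 + 34.5 + 53.0 + 41.5 + 50.3) / 11 = 472.8000 / 11 = 42.9818
UCL_R = D₄·R̄ = 1.816 × 42.9818 = 78.0550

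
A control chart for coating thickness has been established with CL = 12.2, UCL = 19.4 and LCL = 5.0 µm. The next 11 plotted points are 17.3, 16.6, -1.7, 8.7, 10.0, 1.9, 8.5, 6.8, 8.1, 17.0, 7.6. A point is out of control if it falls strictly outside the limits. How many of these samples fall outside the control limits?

2

Compare each point to [5.0, 19.4]: sample 3 = -1.7 < LCL; sample 6 = 1.9 < LCL.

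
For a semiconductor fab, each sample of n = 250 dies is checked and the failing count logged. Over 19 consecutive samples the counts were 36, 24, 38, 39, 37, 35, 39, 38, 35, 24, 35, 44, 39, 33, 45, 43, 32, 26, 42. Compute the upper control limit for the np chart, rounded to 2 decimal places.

p̄ = Σdᵢ / (k·n) = 684 / (19 × 250) = 0.14400
UCL = np̄ + 3·√(np̄(1−p̄)) = 36.0000 + 3 × √(36.0000×0.85600) = 36.0000 + 3 × 5.5512 = 52.6536

52.65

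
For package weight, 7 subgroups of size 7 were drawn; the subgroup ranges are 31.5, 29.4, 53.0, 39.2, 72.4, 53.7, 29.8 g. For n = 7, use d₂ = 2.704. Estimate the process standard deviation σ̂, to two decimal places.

16.33

R̄ = (31.5 + 29.4 + 53.0 + 39.2 + 72.4 + 53.7 + 29.8) / 7 = 44.1429
σ̂ = R̄ / d₂ = 44.1429 / 2.704 = 16.3250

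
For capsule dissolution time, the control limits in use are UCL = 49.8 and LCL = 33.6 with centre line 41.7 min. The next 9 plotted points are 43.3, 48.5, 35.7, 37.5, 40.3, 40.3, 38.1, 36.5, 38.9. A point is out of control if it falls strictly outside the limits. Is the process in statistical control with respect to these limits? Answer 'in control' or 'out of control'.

All 9 points lie within [33.6, 49.8].

in control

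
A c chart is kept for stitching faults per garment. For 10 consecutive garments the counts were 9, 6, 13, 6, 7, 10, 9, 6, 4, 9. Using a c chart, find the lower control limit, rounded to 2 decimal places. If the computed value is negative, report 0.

0.00

c̄ = (9 + 6 + 13 + 6 + 7 + 10 + 9 + 6 + 4 + 9) / 10 = 79 / 10 = 7.9000
LCL = c̄ − 3√c̄ = 7.9000 − 3 × 2.8107 = -0.5321 → 0 (cannot be negative)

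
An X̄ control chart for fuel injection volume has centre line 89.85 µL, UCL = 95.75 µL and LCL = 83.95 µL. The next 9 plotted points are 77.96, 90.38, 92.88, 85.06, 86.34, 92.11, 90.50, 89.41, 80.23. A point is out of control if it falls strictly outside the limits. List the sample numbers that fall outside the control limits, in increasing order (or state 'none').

1, 9

Compare each point to [83.95, 95.75]: sample 1 = 77.96 < LCL; sample 9 = 80.23 < LCL.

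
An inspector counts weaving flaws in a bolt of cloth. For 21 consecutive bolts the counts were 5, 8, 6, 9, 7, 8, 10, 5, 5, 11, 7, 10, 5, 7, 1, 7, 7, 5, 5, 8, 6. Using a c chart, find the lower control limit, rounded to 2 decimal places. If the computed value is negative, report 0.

0.00

c̄ = (5 + 8 + 6 + 9 + 7 + 8 + 10 + 5 + 5 + 11 + 7 + 10 + 5 + 7 + 1 + 7 + 7 + 5 + 5 + 8 + 6) / 21 = 142 / 21 = 6.7619
LCL = c̄ − 3√c̄ = 6.7619 − 3 × 2.6004 = -1.0392 → 0 (cannot be negative)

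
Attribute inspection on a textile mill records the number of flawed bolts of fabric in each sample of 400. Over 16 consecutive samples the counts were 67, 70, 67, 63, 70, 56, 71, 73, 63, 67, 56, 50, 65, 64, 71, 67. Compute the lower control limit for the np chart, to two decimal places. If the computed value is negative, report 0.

p̄ = Σdᵢ / (k·n) = 1040 / (16 × 400) = 0.16250
LCL = np̄ − 3·√(np̄(1−p̄)) = 65.0000 − 3 × 7.3782 = 42.8655

42.87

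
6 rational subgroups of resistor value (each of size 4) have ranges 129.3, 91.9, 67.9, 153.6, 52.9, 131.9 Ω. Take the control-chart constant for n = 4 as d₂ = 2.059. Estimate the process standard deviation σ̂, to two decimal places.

50.79

R̄ = (129.3 + 91.9 + 67.9 + 153.6 + 52.9 + 131.9) / 6 = 104.5833
σ̂ = R̄ / d₂ = 104.5833 / 2.059 = 50.7933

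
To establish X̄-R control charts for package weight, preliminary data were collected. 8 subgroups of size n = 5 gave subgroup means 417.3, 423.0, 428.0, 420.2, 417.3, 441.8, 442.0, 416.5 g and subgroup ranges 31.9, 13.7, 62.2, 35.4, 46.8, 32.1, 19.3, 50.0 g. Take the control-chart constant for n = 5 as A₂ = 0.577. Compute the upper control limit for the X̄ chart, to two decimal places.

X̄̄ = (417.3 + 423.0 + 428.0 + 420.2 + 417.3 + 441.8 + 442.0 + 416.5) / 8 = 3406.1000 / 8 = 425.7625
R̄ = (31.9 + 13.7 + 62.2 + 35.4 + 46.8 + 32.1 + 19.3 + 50.0) / 8 = 291.4000 / 8 = 36.4250
UCL = X̄̄ + A₂·R̄ = 425.7625 + 0.577 × 36.4250 = 446.7797

446.78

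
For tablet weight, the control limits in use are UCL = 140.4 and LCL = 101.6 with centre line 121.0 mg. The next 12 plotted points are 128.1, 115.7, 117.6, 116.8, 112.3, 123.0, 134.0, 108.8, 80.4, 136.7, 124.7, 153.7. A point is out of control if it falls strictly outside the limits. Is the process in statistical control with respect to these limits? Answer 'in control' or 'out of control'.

out of control

Compare each point to [101.6, 140.4]: sample 9 = 80.4 < LCL; sample 12 = 153.7 > UCL.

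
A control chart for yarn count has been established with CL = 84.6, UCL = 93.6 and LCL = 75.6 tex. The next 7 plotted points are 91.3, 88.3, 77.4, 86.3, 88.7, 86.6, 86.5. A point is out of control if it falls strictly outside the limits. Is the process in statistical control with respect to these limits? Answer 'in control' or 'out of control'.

All 7 points lie within [75.6, 93.6].

in control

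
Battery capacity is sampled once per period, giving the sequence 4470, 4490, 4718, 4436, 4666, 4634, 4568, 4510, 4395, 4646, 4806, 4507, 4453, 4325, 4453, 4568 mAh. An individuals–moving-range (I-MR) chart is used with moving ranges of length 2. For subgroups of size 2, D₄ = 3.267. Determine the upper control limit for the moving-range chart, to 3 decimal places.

471.755

Moving ranges: 20, 228, 282, 230, 32, 66, 58, 115, 251, 160, 299, 54, 128, 128, 115; M̄R̄ = 2166.0000 / 15 = 144.4000
UCL_MR = D₄·M̄R̄ = 3.267 × 144.4000 = 471.7548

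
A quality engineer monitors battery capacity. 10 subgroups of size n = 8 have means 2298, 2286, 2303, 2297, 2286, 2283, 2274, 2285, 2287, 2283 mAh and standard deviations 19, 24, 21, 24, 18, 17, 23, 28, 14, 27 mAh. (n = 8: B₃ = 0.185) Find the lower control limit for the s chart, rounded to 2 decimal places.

3.98

s̄ = (19 + 24 + 21 + 24 + 18 + 17 + 23 + 28 + 14 + 27) / 10 = 21.5000
LCL_s = B₃·s̄ = 0.185 × 21.5000 = 3.9775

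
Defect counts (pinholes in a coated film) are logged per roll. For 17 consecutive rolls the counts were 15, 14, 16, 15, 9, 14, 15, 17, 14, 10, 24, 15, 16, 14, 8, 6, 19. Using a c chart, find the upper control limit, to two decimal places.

25.47

c̄ = (15 + 14 + 16 + 15 + 9 + 14 + 15 + 17 + 14 + 10 + 24 + 15 + 16 + 14 + 8 + 6 + 19) / 17 = 241 / 17 = 14.1765
UCL = c̄ + 3√c̄ = 14.1765 + 3 × √14.1765 = 14.1765 + 3 × 3.7652 = 25.4720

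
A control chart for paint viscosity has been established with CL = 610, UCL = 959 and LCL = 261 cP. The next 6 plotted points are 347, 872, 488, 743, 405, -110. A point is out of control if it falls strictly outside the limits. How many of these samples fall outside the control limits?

1

Compare each point to [261, 959]: sample 6 = -110 < LCL.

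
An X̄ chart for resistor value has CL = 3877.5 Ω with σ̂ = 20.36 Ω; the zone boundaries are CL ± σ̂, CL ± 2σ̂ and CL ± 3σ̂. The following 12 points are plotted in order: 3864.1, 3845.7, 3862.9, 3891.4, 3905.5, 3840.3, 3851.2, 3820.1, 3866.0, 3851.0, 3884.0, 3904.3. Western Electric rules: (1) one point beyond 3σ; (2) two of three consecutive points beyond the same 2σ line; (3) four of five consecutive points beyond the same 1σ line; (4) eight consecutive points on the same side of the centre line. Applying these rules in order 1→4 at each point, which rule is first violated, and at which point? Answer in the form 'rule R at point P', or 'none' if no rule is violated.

Zone of each point (C = within 1σ̂, B = 1σ̂–2σ̂, A = 2σ̂–3σ̂, * = beyond 3σ̂; sign = side of CL): 1:-C, 2:-B, 3:-C, 4:+C, 5:+B, 6:-B, 7:-B, 8:-A, 9:-C, 10:-B, 11:+C, 12:+B
Rule 3 (four of five consecutive points beyond the same 1σ limit) is satisfied at point 10.

rule 3 at point 10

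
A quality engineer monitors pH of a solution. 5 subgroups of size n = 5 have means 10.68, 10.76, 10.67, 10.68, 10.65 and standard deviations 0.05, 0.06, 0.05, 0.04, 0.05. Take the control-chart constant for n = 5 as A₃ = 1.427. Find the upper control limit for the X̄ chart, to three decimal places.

10.759

X̄̄ = (10.68 + 10.76 + 10.67 + 10.68 + 10.65) / 5 = 10.6880
s̄ = (0.05 + 0.06 + 0.05 + 0.04 + 0.05) / 5 = 0.0500
UCL = X̄̄ + A₃·s̄ = 10.6880 + 1.427 × 0.0500 = 10.7593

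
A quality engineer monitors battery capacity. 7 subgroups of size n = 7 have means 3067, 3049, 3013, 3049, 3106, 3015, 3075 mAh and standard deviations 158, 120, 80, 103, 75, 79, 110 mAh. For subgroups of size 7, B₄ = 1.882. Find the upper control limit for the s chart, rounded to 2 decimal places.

s̄ = (158 + 120 + 80 + 103 + 75 + 79 + 110) / 7 = 103.5714
UCL_s = B₄·s̄ = 1.882 × 103.5714 = 194.9214

194.92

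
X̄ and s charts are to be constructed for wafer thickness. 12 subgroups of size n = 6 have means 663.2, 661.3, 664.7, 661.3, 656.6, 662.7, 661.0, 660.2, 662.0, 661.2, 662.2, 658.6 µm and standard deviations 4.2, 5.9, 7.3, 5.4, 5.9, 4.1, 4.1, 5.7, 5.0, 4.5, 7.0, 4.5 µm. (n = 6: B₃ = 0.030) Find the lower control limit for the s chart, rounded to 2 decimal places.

s̄ = (4.2 + 5.9 + 7.3 + 5.4 + 5.9 + 4.1 + 4.1 + 5.7 + 5.0 + 4.5 + 7.0 + 4.5) / 12 = 5.3000
LCL_s = B₃·s̄ = 0.030 × 5.3000 = 0.1590

0.16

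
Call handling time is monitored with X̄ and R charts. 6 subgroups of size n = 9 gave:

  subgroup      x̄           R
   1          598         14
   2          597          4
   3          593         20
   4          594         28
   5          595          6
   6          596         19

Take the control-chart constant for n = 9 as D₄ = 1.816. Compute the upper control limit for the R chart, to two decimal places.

R̄ = (14 + 4 + 20 + 28 + 6 + 19) / 6 = 91.0000 / 6 = 15.1667
UCL_R = D₄·R̄ = 1.816 × 15.1667 = 27.5427

27.54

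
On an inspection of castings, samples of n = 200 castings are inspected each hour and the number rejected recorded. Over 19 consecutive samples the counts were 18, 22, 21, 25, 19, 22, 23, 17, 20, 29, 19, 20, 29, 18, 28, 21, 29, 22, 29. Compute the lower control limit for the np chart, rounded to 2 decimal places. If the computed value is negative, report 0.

p̄ = Σdᵢ / (k·n) = 431 / (19 × 200) = 0.11342
LCL = np̄ − 3·√(np̄(1−p̄)) = 22.6842 − 3 × 4.4846 = 9.2305

9.23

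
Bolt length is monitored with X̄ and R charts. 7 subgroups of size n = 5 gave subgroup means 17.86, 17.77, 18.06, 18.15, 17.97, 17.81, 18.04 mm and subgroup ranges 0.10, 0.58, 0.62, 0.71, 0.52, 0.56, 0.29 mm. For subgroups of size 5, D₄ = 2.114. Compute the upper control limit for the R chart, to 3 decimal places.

R̄ = (0.10 + 0.58 + 0.62 + 0.71 + 0.52 + 0.56 + 0.29) / 7 = 3.3800 / 7 = 0.4829
UCL_R = D₄·R̄ = 2.114 × 0.4829 = 1.0208

1.021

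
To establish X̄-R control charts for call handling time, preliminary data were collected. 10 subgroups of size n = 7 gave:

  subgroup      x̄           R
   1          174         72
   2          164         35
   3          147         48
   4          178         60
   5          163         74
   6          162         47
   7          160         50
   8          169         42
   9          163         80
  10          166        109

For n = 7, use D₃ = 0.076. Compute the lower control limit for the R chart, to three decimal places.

4.689

R̄ = (72 + 35 + 48 + 60 + 74 + 47 + 50 + 42 + 80 + 109) / 10 = 617.0000 / 10 = 61.7000
LCL_R = D₃·R̄ = 0.076 × 61.7000 = 4.6892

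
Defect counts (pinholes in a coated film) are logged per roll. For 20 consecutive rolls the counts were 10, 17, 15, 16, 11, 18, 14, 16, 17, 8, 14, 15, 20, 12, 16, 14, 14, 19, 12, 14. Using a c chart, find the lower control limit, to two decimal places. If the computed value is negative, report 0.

3.14

c̄ = (10 + 17 + 15 + 16 + 11 + 18 + 14 + 16 + 17 + 8 + 14 + 15 + 20 + 12 + 16 + 14 + 14 + 19 + 12 + 14) / 20 = 292 / 20 = 14.6000
LCL = c̄ − 3√c̄ = 14.6000 − 3 × 3.8210 = 3.1370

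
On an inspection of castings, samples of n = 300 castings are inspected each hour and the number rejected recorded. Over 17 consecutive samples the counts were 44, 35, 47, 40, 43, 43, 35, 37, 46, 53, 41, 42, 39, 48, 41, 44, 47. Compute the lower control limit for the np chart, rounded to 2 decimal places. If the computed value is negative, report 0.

24.50

p̄ = Σdᵢ / (k·n) = 725 / (17 × 300) = 0.14216
LCL = np̄ − 3·√(np̄(1−p̄)) = 42.6471 − 3 × 6.0485 = 24.5015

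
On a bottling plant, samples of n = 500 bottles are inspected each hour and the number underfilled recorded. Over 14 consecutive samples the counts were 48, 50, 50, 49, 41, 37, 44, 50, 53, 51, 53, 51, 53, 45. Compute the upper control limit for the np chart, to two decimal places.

68.02

p̄ = Σdᵢ / (k·n) = 675 / (14 × 500) = 0.09643
UCL = np̄ + 3·√(np̄(1−p̄)) = 48.2143 + 3 × √(48.2143×0.90357) = 48.2143 + 3 × 6.6004 = 68.0154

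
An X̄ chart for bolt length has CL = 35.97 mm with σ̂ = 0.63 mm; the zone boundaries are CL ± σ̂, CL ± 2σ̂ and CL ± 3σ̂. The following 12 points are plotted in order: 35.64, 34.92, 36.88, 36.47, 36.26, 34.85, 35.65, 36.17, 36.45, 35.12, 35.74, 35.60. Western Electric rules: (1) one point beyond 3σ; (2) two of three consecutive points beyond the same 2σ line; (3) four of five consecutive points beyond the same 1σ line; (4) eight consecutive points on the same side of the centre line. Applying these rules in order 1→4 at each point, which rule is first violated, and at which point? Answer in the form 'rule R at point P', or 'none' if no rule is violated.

none

Zone of each point (C = within 1σ̂, B = 1σ̂–2σ̂, A = 2σ̂–3σ̂, * = beyond 3σ̂; sign = side of CL): 1:-C, 2:-B, 3:+B, 4:+C, 5:+C, 6:-B, 7:-C, 8:+C, 9:+C, 10:-B, 11:-C, 12:-C
No rule fires across all 12 points.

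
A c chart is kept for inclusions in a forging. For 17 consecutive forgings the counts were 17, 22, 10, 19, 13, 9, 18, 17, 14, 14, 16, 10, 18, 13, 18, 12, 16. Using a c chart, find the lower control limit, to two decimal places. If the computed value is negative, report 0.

c̄ = (17 + 22 + 10 + 19 + 13 + 9 + 18 + 17 + 14 + 14 + 16 + 10 + 18 + 13 + 18 + 12 + 16) / 17 = 256 / 17 = 15.0588
LCL = c̄ − 3√c̄ = 15.0588 − 3 × 3.8806 = 3.4171

3.42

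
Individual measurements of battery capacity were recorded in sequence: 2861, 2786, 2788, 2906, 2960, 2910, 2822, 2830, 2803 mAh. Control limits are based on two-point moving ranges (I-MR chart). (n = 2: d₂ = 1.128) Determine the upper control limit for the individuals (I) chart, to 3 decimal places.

2992.070

X̄ = (2861 + 2786 + 2788 + 2906 + 2960 + 2910 + 2822 + 2830 + 2803) / 9 = 2851.7778
Moving ranges: 75, 2, 118, 54, 50, 88, 8, 27; M̄R̄ = 422.0000 / 8 = 52.7500
UCL = X̄ + 3·M̄R̄/d₂ = 2851.7778 + 3 × 52.7500 / 1.128 = 2992.0703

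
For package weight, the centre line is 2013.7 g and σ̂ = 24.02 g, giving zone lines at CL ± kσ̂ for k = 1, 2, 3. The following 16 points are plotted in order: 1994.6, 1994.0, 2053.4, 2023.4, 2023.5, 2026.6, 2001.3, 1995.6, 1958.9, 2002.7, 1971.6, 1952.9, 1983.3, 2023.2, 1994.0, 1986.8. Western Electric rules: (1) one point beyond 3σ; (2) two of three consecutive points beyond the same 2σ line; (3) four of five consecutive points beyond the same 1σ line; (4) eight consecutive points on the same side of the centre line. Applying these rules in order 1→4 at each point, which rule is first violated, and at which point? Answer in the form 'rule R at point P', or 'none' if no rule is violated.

rule 3 at point 13

Zone of each point (C = within 1σ̂, B = 1σ̂–2σ̂, A = 2σ̂–3σ̂, * = beyond 3σ̂; sign = side of CL): 1:-C, 2:-C, 3:+B, 4:+C, 5:+C, 6:+C, 7:-C, 8:-C, 9:-A, 10:-C, 11:-B, 12:-A, 13:-B, 14:+C, 15:-C, 16:-B
Rule 3 (four of five consecutive points beyond the same 1σ limit) is satisfied at point 13.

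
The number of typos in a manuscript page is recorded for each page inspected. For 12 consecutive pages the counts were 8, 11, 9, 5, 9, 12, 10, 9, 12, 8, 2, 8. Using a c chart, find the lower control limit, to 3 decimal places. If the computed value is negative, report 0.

c̄ = (8 + 11 + 9 + 5 + 9 + 12 + 10 + 9 + 12 + 8 + 2 + 8) / 12 = 103 / 12 = 8.5833
LCL = c̄ − 3√c̄ = 8.5833 − 3 × 2.9297 = -0.2059 → 0 (cannot be negative)

0.000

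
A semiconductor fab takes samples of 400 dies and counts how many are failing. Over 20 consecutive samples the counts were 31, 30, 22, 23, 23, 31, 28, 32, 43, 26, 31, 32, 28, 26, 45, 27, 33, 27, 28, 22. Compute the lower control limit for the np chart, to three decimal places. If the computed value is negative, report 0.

p̄ = Σdᵢ / (k·n) = 588 / (20 × 400) = 0.07350
LCL = np̄ − 3·√(np̄(1−p̄)) = 29.4000 − 3 × 5.2191 = 13.7427

13.743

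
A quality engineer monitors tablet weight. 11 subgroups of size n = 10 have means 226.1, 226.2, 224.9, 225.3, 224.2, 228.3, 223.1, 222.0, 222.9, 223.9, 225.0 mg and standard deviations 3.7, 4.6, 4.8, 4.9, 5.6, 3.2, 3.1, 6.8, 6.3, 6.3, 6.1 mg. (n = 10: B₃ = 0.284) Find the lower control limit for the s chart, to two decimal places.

s̄ = (3.7 + 4.6 + 4.8 + 4.9 + 5.6 + 3.2 + 3.1 + 6.8 + 6.3 + 6.3 + 6.1) / 11 = 5.0364
LCL_s = B₃·s̄ = 0.284 × 5.0364 = 1.4303

1.43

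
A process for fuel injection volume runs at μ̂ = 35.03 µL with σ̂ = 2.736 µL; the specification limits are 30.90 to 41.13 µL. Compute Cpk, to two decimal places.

0.50

Cpu = (USL − μ̂) / (3σ̂) = (41.13 − 35.03) / (3 × 2.736) = 0.7432; Cpl = (μ̂ − LSL) / (3σ̂) = (35.03 − 30.90) / (3 × 2.736) = 0.5032; Cpk = min(Cpu, Cpl) = 0.5032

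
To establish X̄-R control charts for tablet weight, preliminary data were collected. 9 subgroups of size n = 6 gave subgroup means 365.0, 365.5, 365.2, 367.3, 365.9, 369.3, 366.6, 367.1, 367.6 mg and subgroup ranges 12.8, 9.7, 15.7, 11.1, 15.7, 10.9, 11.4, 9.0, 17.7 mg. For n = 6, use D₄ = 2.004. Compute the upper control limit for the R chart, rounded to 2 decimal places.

25.38

R̄ = (12.8 + 9.7 + 15.7 + 11.1 + 15.7 + 10.9 + 11.4 + 9.0 + 17.7) / 9 = 114.0000 / 9 = 12.6667
UCL_R = D₄·R̄ = 2.004 × 12.6667 = 25.3840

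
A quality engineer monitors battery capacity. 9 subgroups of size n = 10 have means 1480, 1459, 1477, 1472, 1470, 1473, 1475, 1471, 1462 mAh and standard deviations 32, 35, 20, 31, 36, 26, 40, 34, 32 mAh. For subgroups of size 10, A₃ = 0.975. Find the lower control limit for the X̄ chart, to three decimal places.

1440.017

X̄̄ = (1480 + 1459 + 1477 + 1472 + 1470 + 1473 + 1475 + 1471 + 1462) / 9 = 1471.0000
s̄ = (32 + 35 + 20 + 31 + 36 + 26 + 40 + 34 + 32) / 9 = 31.7778
LCL = X̄̄ − A₃·s̄ = 1471.0000 − 0.975 × 31.7778 = 1440.0167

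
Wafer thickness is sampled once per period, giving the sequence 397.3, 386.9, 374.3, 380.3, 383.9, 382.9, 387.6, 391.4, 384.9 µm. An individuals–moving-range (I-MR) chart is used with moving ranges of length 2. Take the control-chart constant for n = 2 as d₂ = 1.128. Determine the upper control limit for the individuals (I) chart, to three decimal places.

X̄ = (397.3 + 386.9 + 374.3 + 380.3 + 383.9 + 382.9 + 387.6 + 391.4 + 384.9) / 9 = 385.5000
Moving ranges: 10.4, 12.6, 6.0, 3.6, 1.0, 4.7, 3.8, 6.5; M̄R̄ = 48.6000 / 8 = 6.0750
UCL = X̄ + 3·M̄R̄/d₂ = 385.5000 + 3 × 6.0750 / 1.128 = 401.6569

401.657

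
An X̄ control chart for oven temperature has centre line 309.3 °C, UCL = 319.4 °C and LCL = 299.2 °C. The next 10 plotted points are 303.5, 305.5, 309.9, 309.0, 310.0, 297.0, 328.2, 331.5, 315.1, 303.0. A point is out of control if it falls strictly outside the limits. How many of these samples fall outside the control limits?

Compare each point to [299.2, 319.4]: sample 6 = 297.0 < LCL; sample 7 = 328.2 > UCL; sample 8 = 331.5 > UCL.

3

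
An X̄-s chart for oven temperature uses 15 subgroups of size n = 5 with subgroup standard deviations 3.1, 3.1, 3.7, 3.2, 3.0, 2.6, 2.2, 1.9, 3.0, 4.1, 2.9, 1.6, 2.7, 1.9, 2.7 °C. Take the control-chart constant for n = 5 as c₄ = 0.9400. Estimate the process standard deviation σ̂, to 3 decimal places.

2.957

s̄ = (3.1 + 3.1 + 3.7 + 3.2 + 3.0 + 2.6 + 2.2 + 1.9 + 3.0 + 4.1 + 2.9 + 1.6 + 2.7 + 1.9 + 2.7) / 15 = 2.7800
σ̂ = s̄ / c₄ = 2.7800 / 0.9400 = 2.9574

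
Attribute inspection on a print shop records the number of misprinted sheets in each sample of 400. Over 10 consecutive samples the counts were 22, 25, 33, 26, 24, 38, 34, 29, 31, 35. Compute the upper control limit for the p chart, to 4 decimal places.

p̄ = Σdᵢ / (k·n) = 297 / (10 × 400) = 0.07425
UCL = p̄ + 3·√(p̄(1−p̄)/n) = 0.07425 + 3 × √(0.07425×0.92575/400) = 0.07425 + 3 × 0.01311 = 0.11358

0.1136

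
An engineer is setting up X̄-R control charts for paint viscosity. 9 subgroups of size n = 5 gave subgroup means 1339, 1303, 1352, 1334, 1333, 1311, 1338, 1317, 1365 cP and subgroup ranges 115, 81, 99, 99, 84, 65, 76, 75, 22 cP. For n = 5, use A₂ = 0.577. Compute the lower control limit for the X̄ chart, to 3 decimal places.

X̄̄ = (1339 + 1303 + 1352 + 1334 + 1333 + 1311 + 1338 + 1317 + 1365) / 9 = 11992.0000 / 9 = 1332.4444
R̄ = (115 + 81 + 99 + 99 + 84 + 65 + 76 + 75 + 22) / 9 = 716.0000 / 9 = 79.5556
LCL = X̄̄ − A₂·R̄ = 1332.4444 − 0.577 × 79.5556 = 1286.5409

1286.541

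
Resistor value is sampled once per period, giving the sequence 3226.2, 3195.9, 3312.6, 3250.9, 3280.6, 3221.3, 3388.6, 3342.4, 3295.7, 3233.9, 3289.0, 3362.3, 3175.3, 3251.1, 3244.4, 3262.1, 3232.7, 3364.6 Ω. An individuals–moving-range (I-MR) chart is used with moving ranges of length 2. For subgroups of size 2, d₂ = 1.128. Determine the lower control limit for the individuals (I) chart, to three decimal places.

3086.664

X̄ = (3226.2 + 3195.9 + 3312.6 + 3250.9 + 3280.6 + 3221.3 + 3388.6 + 3342.4 + 3295.7 + 3233.9 + 3289.0 + 3362.3 + 3175.3 + 3251.1 + 3244.4 + 3262.1 + 3232.7 + 3364.6) / 18 = 3273.8667
Moving ranges: 30.3, 116.7, 61.7, 29.7, 59.3, 167.3, 46.2, 46.7, 61.8, 55.1, 73.3, 187.0, 75.8, 6.7, 17.7, 29.4, 131.9; M̄R̄ = 1196.6000 / 17 = 70.3882
LCL = X̄ − 3·M̄R̄/d₂ = 3273.8667 − 3 × 70.3882 / 1.128 = 3086.6639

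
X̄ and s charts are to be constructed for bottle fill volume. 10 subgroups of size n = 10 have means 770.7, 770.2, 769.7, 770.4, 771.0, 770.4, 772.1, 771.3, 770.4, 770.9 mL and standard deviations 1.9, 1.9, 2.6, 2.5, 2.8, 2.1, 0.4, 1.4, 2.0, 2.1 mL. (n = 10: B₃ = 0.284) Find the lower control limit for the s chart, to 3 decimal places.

0.559

s̄ = (1.9 + 1.9 + 2.6 + 2.5 + 2.8 + 2.1 + 0.4 + 1.4 + 2.0 + 2.1) / 10 = 1.9700
LCL_s = B₃·s̄ = 0.284 × 1.9700 = 0.5595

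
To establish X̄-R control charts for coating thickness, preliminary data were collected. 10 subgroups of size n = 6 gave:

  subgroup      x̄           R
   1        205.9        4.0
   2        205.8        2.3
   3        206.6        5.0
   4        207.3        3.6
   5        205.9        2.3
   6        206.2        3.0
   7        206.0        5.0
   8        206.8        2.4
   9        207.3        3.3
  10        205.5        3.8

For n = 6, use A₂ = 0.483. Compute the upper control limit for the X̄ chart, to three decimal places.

208.006

X̄̄ = (205.9 + 205.8 + 206.6 + 207.3 + 205.9 + 206.2 + 206.0 + 206.8 + 207.3 + 205.5) / 10 = 2063.3000 / 10 = 206.3300
R̄ = (4.0 + 2.3 + 5.0 + 3.6 + 2.3 + 3.0 + 5.0 + 2.4 + 3.3 + 3.8) / 10 = 34.7000 / 10 = 3.4700
UCL = X̄̄ + A₂·R̄ = 206.3300 + 0.483 × 3.4700 = 208.0060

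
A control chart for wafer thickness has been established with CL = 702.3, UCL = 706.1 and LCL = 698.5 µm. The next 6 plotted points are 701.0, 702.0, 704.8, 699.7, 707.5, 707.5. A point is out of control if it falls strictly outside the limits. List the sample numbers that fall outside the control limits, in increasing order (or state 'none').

Compare each point to [698.5, 706.1]: sample 5 = 707.5 > UCL; sample 6 = 707.5 > UCL.

5, 6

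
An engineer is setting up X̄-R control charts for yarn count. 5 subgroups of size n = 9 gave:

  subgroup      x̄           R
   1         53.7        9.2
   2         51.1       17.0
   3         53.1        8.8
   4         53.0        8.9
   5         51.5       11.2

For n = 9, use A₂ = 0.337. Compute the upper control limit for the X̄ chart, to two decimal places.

X̄̄ = (53.7 + 51.1 + 53.1 + 53.0 + 51.5) / 5 = 262.4000 / 5 = 52.4800
R̄ = (9.2 + 17.0 + 8.8 + 8.9 + 11.2) / 5 = 55.1000 / 5 = 11.0200
UCL = X̄̄ + A₂·R̄ = 52.4800 + 0.337 × 11.0200 = 56.1937

56.19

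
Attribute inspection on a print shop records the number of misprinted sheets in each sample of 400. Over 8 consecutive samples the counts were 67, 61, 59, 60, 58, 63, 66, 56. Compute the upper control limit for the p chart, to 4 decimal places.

p̄ = Σdᵢ / (k·n) = 490 / (8 × 400) = 0.15313
UCL = p̄ + 3·√(p̄(1−p̄)/n) = 0.15313 + 3 × √(0.15313×0.84688/400) = 0.15313 + 3 × 0.01801 = 0.20714

0.2071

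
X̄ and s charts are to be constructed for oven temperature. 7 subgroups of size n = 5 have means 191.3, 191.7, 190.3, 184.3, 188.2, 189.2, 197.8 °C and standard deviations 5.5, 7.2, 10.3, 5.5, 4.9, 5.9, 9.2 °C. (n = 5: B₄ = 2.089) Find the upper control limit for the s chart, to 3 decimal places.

s̄ = (5.5 + 7.2 + 10.3 + 5.5 + 4.9 + 5.9 + 9.2) / 7 = 6.9286
UCL_s = B₄·s̄ = 2.089 × 6.9286 = 14.4738

14.474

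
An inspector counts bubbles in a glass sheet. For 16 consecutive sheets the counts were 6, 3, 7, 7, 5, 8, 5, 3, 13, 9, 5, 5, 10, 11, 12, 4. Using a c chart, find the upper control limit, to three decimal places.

c̄ = (6 + 3 + 7 + 7 + 5 + 8 + 5 + 3 + 13 + 9 + 5 + 5 + 10 + 11 + 12 + 4) / 16 = 113 / 16 = 7.0625
UCL = c̄ + 3√c̄ = 7.0625 + 3 × √7.0625 = 7.0625 + 3 × 2.6575 = 15.0351

15.035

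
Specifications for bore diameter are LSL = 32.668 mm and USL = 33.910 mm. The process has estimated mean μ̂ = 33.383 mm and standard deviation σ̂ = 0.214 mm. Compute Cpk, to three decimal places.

0.821

Cpu = (USL − μ̂) / (3σ̂) = (33.910 − 33.383) / (3 × 0.214) = 0.8209; Cpl = (μ̂ − LSL) / (3σ̂) = (33.383 − 32.668) / (3 × 0.214) = 1.1137; Cpk = min(Cpu, Cpl) = 0.8209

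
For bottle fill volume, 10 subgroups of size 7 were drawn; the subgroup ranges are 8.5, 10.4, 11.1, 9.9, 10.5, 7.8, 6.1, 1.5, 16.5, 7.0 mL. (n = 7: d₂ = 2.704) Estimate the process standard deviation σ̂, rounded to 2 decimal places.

R̄ = (8.5 + 10.4 + 11.1 + 9.9 + 10.5 + 7.8 + 6.1 + 1.5 + 16.5 + 7.0) / 10 = 8.9300
σ̂ = R̄ / d₂ = 8.9300 / 2.704 = 3.3025

3.30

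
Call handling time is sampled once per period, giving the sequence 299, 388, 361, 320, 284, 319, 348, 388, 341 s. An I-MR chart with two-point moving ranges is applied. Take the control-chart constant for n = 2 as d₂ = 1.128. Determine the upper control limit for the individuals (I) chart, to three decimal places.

X̄ = (299 + 388 + 361 + 320 + 284 + 319 + 348 + 388 + 341) / 9 = 338.6667
Moving ranges: 89, 27, 41, 36, 35, 29, 40, 47; M̄R̄ = 344.0000 / 8 = 43.0000
UCL = X̄ + 3·M̄R̄/d₂ = 338.6667 + 3 × 43.0000 / 1.128 = 453.0284

453.028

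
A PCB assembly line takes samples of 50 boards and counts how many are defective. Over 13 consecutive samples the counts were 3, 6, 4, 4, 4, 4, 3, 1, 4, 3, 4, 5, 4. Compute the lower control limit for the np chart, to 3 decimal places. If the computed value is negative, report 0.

0.000

p̄ = Σdᵢ / (k·n) = 49 / (13 × 50) = 0.07538
LCL = np̄ − 3·√(np̄(1−p̄)) = 3.7692 − 3 × 1.8668 = -1.8313 → 0 (negative, so LCL = 0)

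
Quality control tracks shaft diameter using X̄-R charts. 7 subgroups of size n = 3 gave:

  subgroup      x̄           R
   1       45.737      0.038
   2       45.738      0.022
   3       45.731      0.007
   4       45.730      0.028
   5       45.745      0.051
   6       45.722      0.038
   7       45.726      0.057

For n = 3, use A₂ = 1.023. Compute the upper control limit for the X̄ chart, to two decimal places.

X̄̄ = (45.737 + 45.738 + 45.731 + 45.730 + 45.745 + 45.722 + 45.726) / 7 = 320.1290 / 7 = 45.7327
R̄ = (0.038 + 0.022 + 0.007 + 0.028 + 0.051 + 0.038 + 0.057) / 7 = 0.2410 / 7 = 0.0344
UCL = X̄̄ + A₂·R̄ = 45.7327 + 1.023 × 0.0344 = 45.7679

45.77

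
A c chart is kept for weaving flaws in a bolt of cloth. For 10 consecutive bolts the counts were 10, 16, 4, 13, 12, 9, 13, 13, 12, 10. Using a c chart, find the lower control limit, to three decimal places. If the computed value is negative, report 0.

c̄ = (10 + 16 + 4 + 13 + 12 + 9 + 13 + 13 + 12 + 10) / 10 = 112 / 10 = 11.2000
LCL = c̄ − 3√c̄ = 11.2000 − 3 × 3.3466 = 1.1601

1.160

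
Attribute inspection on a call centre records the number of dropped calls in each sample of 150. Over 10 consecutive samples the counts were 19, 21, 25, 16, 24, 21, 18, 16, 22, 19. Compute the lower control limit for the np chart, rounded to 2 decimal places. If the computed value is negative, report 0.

7.58

p̄ = Σdᵢ / (k·n) = 201 / (10 × 150) = 0.13400
LCL = np̄ − 3·√(np̄(1−p̄)) = 20.1000 − 3 × 4.1721 = 7.5836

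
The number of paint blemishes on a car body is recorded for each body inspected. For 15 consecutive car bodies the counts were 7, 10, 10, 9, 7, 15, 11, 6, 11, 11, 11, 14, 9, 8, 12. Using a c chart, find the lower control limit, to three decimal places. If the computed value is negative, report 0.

c̄ = (7 + 10 + 10 + 9 + 7 + 15 + 11 + 6 + 11 + 11 + 11 + 14 + 9 + 8 + 12) / 15 = 151 / 15 = 10.0667
LCL = c̄ − 3√c̄ = 10.0667 − 3 × 3.1728 = 0.5483

0.548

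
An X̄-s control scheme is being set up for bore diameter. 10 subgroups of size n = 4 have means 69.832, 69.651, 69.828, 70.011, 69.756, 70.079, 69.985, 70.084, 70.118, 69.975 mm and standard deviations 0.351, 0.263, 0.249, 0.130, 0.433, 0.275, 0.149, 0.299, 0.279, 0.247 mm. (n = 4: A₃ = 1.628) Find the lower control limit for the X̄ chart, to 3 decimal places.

69.496

X̄̄ = (69.832 + 69.651 + 69.828 + 70.011 + 69.756 + 70.079 + 69.985 + 70.084 + 70.118 + 69.975) / 10 = 69.9319
s̄ = (0.351 + 0.263 + 0.249 + 0.130 + 0.433 + 0.275 + 0.149 + 0.299 + 0.279 + 0.247) / 10 = 0.2675
LCL = X̄̄ − A₃·s̄ = 69.9319 − 1.628 × 0.2675 = 69.4964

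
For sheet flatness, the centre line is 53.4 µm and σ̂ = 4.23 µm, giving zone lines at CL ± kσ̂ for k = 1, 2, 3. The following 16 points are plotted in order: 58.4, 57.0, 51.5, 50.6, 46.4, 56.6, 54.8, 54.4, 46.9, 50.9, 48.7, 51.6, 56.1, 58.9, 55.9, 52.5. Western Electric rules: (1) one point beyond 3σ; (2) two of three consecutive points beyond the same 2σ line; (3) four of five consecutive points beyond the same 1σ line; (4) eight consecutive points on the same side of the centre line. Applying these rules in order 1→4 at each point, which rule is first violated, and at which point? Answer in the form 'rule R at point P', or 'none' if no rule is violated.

Zone of each point (C = within 1σ̂, B = 1σ̂–2σ̂, A = 2σ̂–3σ̂, * = beyond 3σ̂; sign = side of CL): 1:+B, 2:+C, 3:-C, 4:-C, 5:-B, 6:+C, 7:+C, 8:+C, 9:-B, 10:-C, 11:-B, 12:-C, 13:+C, 14:+B, 15:+C, 16:-C
No rule fires across all 16 points.

none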